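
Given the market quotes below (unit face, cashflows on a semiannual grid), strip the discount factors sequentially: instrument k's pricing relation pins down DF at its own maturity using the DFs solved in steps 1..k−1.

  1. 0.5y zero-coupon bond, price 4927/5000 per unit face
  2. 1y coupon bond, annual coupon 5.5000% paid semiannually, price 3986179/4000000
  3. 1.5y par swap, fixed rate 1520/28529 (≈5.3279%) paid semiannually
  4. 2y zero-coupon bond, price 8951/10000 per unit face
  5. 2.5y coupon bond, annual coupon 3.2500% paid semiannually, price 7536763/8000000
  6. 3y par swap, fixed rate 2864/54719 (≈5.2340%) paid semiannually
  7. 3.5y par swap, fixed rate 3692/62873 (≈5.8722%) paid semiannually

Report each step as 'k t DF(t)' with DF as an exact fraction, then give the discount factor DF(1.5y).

step 1 [0.5y] zero: DF = P = 4927/5000 ≈ 0.985400
step 2 [1y] bond c/2=11/400: DF=(3986179/4000000 − 11/400·(0.985400))/(1+11/400) = 1887/2000 ≈ 0.943500
step 3 [1.5y] swap r/2=760/28529: DF=(1 − 760/28529·(0.985400+0.943500))/(1+760/28529) = 231/250 ≈ 0.924000
step 4 [2y] zero: DF = P = 8951/10000 ≈ 0.895100
step 5 [2.5y] bond c/2=13/800: DF=(7536763/8000000 − 13/800·(0.985400+0.943500+0.924000+0.895100))/(1+13/800) = 8671/10000 ≈ 0.867100
step 6 [3y] swap r/2=1432/54719: DF=(1 − 1432/54719·(0.985400+0.943500+0.924000+0.895100+0.867100))/(1+1432/54719) = 1071/1250 ≈ 0.856800
step 7 [3.5y] swap r/2=1846/62873: DF=(1 − 1846/62873·(0.985400+0.943500+0.924000+0.895100+0.867100+0.856800))/(1+1846/62873) = 4077/5000 ≈ 0.815400

1 1/2 4927/5000
2 1 1887/2000
3 3/2 231/250
4 2 8951/10000
5 5/2 8671/10000
6 3 1071/1250
7 7/2 4077/5000
DF(1.5y) = 231/250 ≈ 0.924000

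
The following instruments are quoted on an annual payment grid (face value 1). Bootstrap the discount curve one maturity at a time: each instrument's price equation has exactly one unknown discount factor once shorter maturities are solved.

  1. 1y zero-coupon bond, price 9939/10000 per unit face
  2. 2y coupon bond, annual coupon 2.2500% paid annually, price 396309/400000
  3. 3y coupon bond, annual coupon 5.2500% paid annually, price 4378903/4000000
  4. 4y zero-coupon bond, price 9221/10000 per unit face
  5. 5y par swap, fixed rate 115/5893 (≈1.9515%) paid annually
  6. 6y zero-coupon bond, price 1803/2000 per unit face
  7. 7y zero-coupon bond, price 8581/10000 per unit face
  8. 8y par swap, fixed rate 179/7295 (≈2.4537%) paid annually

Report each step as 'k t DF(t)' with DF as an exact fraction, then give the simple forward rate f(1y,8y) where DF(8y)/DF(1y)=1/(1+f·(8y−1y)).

step 1 [1y] zero: DF = P = 9939/10000 ≈ 0.993900
step 2 [2y] bond c/1=9/400: DF=(396309/400000 − 9/400·(0.993900))/(1+9/400) = 9471/10000 ≈ 0.947100
step 3 [3y] bond c/1=21/400: DF=(4378903/4000000 − 21/400·(0.993900+0.947100))/(1+21/400) = 9433/10000 ≈ 0.943300
step 4 [4y] zero: DF = P = 9221/10000 ≈ 0.922100
step 5 [5y] swap r/1=115/5893: DF=(1 − 115/5893·(0.993900+0.947100+0.943300+0.922100))/(1+115/5893) = 227/250 ≈ 0.908000
step 6 [6y] zero: DF = P = 1803/2000 ≈ 0.901500
step 7 [7y] zero: DF = P = 8581/10000 ≈ 0.858100
step 8 [8y] swap r/1=179/7295: DF=(1 − 179/7295·(0.993900+0.947100+0.943300+0.922100+0.908000+0.901500+0.858100))/(1+179/7295) = 821/1000 ≈ 0.821000

1 1 9939/10000
2 2 9471/10000
3 3 9433/10000
4 4 9221/10000
5 5 227/250
6 6 1803/2000
7 7 8581/10000
8 8 821/1000
f(1y,8y) = ((9939/10000)/(821/1000) − 1)/(7) = 247/8210 ≈ 3.0085%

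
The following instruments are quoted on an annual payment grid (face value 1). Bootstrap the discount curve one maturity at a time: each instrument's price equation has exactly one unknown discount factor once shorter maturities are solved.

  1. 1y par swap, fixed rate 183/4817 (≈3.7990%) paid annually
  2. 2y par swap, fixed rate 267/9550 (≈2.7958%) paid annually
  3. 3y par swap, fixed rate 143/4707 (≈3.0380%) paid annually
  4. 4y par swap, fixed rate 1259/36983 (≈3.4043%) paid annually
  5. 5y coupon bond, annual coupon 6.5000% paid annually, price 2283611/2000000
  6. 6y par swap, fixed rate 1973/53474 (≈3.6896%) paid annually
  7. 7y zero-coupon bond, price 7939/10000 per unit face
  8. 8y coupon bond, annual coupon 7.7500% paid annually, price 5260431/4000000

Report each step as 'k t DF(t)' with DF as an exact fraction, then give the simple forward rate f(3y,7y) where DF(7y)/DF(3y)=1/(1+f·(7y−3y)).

step 1 [1y] swap r/1=183/4817: DF=(1 − 183/4817·(0))/(1+183/4817) = 4817/5000 ≈ 0.963400
step 2 [2y] swap r/1=267/9550: DF=(1 − 267/9550·(0.963400))/(1+267/9550) = 4733/5000 ≈ 0.946600
step 3 [3y] swap r/1=143/4707: DF=(1 − 143/4707·(0.963400+0.946600))/(1+143/4707) = 4571/5000 ≈ 0.914200
step 4 [4y] swap r/1=1259/36983: DF=(1 − 1259/36983·(0.963400+0.946600+0.914200))/(1+1259/36983) = 8741/10000 ≈ 0.874100
step 5 [5y] bond c/1=13/200: DF=(2283611/2000000 − 13/200·(0.963400+0.946600+0.914200+0.874100))/(1+13/200) = 529/625 ≈ 0.846400
step 6 [6y] swap r/1=1973/53474: DF=(1 − 1973/53474·(0.963400+0.946600+0.914200+0.874100+0.846400))/(1+1973/53474) = 8027/10000 ≈ 0.802700
step 7 [7y] zero: DF = P = 7939/10000 ≈ 0.793900
step 8 [8y] bond c/1=31/400: DF=(5260431/4000000 − 31/400·(0.963400+0.946600+0.914200+0.874100+0.846400+0.802700+0.793900))/(1+31/400) = 1947/2500 ≈ 0.778800

1 1 4817/5000
2 2 4733/5000
3 3 4571/5000
4 4 8741/10000
5 5 529/625
6 6 8027/10000
7 7 7939/10000
8 8 1947/2500
f(3y,7y) = ((4571/5000)/(7939/10000) − 1)/(4) = 1203/31756 ≈ 3.7883%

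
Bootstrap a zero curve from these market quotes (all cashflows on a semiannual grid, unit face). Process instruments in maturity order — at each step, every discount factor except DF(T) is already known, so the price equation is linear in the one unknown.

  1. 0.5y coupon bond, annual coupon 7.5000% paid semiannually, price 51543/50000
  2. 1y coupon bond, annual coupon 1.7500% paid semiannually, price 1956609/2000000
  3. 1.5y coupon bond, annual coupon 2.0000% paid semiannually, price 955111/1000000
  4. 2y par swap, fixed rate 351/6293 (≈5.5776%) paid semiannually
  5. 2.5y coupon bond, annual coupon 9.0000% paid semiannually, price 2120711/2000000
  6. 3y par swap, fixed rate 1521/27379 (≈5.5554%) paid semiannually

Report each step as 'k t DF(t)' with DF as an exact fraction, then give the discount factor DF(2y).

1 1/2 621/625
2 1 2403/2500
3 3/2 9263/10000
4 2 8947/10000
5 5/2 8521/10000
6 3 8479/10000
DF(2y) = 8947/10000 ≈ 0.894700

step 1 [0.5y] bond c/2=3/80: DF=(51543/50000 − 3/80·(0))/(1+3/80) = 621/625 ≈ 0.993600
step 2 [1y] bond c/2=7/800: DF=(1956609/2000000 − 7/800·(0.993600))/(1+7/800) = 2403/2500 ≈ 0.961200
step 3 [1.5y] bond c/2=1/100: DF=(955111/1000000 − 1/100·(0.993600+0.961200))/(1+1/100) = 9263/10000 ≈ 0.926300
step 4 [2y] swap r/2=351/12586: DF=(1 − 351/12586·(0.993600+0.961200+0.926300))/(1+351/12586) = 8947/10000 ≈ 0.894700
step 5 [2.5y] bond c/2=9/200: DF=(2120711/2000000 − 9/200·(0.993600+0.961200+0.926300+0.894700))/(1+9/200) = 8521/10000 ≈ 0.852100
step 6 [3y] swap r/2=1521/54758: DF=(1 − 1521/54758·(0.993600+0.961200+0.926300+0.894700+0.852100))/(1+1521/54758) = 8479/10000 ≈ 0.847900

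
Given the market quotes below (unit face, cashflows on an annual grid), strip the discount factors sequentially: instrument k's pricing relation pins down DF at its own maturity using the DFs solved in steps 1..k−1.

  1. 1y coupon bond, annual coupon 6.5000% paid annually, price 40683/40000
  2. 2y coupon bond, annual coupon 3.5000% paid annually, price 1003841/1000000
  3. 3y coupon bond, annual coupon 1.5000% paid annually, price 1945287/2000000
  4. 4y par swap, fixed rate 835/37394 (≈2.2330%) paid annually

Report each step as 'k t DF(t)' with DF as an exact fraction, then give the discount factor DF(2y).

1 1 191/200
2 2 586/625
3 3 9303/10000
4 4 1833/2000
DF(2y) = 586/625 ≈ 0.937600

step 1 [1y] bond c/1=13/200: DF=(40683/40000 − 13/200·(0))/(1+13/200) = 191/200 ≈ 0.955000
step 2 [2y] bond c/1=7/200: DF=(1003841/1000000 − 7/200·(0.955000))/(1+7/200) = 586/625 ≈ 0.937600
step 3 [3y] bond c/1=3/200: DF=(1945287/2000000 − 3/200·(0.955000+0.937600))/(1+3/200) = 9303/10000 ≈ 0.930300
step 4 [4y] swap r/1=835/37394: DF=(1 − 835/37394·(0.955000+0.937600+0.930300))/(1+835/37394) = 1833/2000 ≈ 0.916500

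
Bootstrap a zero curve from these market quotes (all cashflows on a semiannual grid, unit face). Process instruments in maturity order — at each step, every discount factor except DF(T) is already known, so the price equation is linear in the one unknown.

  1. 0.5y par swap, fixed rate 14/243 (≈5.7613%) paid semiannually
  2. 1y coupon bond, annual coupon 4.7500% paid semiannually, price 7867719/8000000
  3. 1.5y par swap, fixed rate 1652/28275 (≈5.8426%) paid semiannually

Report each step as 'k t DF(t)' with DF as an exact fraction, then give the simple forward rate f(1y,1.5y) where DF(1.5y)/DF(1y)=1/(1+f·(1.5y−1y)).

step 1 [0.5y] swap r/2=7/243: DF=(1 − 7/243·(0))/(1+7/243) = 243/250 ≈ 0.972000
step 2 [1y] bond c/2=19/800: DF=(7867719/8000000 − 19/800·(0.972000))/(1+19/800) = 9381/10000 ≈ 0.938100
step 3 [1.5y] swap r/2=826/28275: DF=(1 − 826/28275·(0.972000+0.938100))/(1+826/28275) = 4587/5000 ≈ 0.917400

1 1/2 243/250
2 1 9381/10000
3 3/2 4587/5000
f(1y,1.5y) = ((9381/10000)/(4587/5000) − 1)/(1/2) = 69/1529 ≈ 4.5128%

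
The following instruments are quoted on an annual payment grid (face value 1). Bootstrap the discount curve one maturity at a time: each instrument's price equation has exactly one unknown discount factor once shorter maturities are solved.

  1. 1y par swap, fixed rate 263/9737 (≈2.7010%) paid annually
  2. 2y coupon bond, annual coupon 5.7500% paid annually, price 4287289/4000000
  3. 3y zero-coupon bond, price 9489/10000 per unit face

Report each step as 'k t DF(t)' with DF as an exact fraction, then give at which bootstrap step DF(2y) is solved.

1 1 9737/10000
2 2 4803/5000
3 3 9489/10000
DF(2y) is solved at step 2

step 1 [1y] swap r/1=263/9737: DF=(1 − 263/9737·(0))/(1+263/9737) = 9737/10000 ≈ 0.973700
step 2 [2y] bond c/1=23/400: DF=(4287289/4000000 − 23/400·(0.973700))/(1+23/400) = 4803/5000 ≈ 0.960600
step 3 [3y] zero: DF = P = 9489/10000 ≈ 0.948900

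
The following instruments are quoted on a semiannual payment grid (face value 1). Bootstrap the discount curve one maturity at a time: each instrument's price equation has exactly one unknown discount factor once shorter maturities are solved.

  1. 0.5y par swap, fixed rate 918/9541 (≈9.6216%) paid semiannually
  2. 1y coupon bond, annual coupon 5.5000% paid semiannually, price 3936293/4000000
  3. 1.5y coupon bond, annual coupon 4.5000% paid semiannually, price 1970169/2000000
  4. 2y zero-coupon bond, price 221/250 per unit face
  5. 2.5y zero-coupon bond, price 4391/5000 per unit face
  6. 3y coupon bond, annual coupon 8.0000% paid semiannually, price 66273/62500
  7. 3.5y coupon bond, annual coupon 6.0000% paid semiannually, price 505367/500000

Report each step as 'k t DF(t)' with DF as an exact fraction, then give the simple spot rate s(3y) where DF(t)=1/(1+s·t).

step 1 [0.5y] swap r/2=459/9541: DF=(1 − 459/9541·(0))/(1+459/9541) = 9541/10000 ≈ 0.954100
step 2 [1y] bond c/2=11/400: DF=(3936293/4000000 − 11/400·(0.954100))/(1+11/400) = 4661/5000 ≈ 0.932200
step 3 [1.5y] bond c/2=9/400: DF=(1970169/2000000 − 9/400·(0.954100+0.932200))/(1+9/400) = 9219/10000 ≈ 0.921900
step 4 [2y] zero: DF = P = 221/250 ≈ 0.884000
step 5 [2.5y] zero: DF = P = 4391/5000 ≈ 0.878200
step 6 [3y] bond c/2=1/25: DF=(66273/62500 − 1/25·(0.954100+0.932200+0.921900+0.884000+0.878200))/(1+1/25) = 4219/5000 ≈ 0.843800
step 7 [3.5y] bond c/2=3/100: DF=(505367/500000 − 3/100·(0.954100+0.932200+0.921900+0.884000+0.878200+0.843800))/(1+3/100) = 2059/2500 ≈ 0.823600

1 1/2 9541/10000
2 1 4661/5000
3 3/2 9219/10000
4 2 221/250
5 5/2 4391/5000
6 3 4219/5000
7 7/2 2059/2500
s(3y) = (1/(4219/5000) − 1)/(3) = 781/12657 ≈ 6.1705%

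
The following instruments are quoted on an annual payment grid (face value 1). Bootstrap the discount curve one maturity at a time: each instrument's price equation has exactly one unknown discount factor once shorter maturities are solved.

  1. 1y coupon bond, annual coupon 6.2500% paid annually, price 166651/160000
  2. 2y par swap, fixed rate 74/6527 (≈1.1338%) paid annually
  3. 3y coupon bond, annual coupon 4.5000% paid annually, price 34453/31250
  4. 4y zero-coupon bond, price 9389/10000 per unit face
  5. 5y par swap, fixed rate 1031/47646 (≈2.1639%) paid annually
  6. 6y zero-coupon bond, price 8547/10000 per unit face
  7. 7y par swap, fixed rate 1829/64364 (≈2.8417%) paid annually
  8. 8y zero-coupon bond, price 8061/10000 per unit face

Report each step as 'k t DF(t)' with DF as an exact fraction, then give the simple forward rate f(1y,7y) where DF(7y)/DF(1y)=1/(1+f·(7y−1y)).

step 1 [1y] bond c/1=1/16: DF=(166651/160000 − 1/16·(0))/(1+1/16) = 9803/10000 ≈ 0.980300
step 2 [2y] swap r/1=74/6527: DF=(1 − 74/6527·(0.980300))/(1+74/6527) = 4889/5000 ≈ 0.977800
step 3 [3y] bond c/1=9/200: DF=(34453/31250 − 9/200·(0.980300+0.977800))/(1+9/200) = 9707/10000 ≈ 0.970700
step 4 [4y] zero: DF = P = 9389/10000 ≈ 0.938900
step 5 [5y] swap r/1=1031/47646: DF=(1 − 1031/47646·(0.980300+0.977800+0.970700+0.938900))/(1+1031/47646) = 8969/10000 ≈ 0.896900
step 6 [6y] zero: DF = P = 8547/10000 ≈ 0.854700
step 7 [7y] swap r/1=1829/64364: DF=(1 − 1829/64364·(0.980300+0.977800+0.970700+0.938900+0.896900+0.854700))/(1+1829/64364) = 8171/10000 ≈ 0.817100
step 8 [8y] zero: DF = P = 8061/10000 ≈ 0.806100

1 1 9803/10000
2 2 4889/5000
3 3 9707/10000
4 4 9389/10000
5 5 8969/10000
6 6 8547/10000
7 7 8171/10000
8 8 8061/10000
f(1y,7y) = ((9803/10000)/(8171/10000) − 1)/(6) = 272/8171 ≈ 3.3288%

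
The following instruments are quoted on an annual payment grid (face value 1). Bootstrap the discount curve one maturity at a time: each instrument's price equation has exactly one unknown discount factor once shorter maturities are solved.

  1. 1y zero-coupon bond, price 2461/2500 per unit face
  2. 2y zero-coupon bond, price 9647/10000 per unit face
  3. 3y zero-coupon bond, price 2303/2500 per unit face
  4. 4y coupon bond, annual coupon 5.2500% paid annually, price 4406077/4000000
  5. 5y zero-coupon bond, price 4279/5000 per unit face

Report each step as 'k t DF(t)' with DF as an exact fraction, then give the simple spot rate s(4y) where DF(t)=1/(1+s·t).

step 1 [1y] zero: DF = P = 2461/2500 ≈ 0.984400
step 2 [2y] zero: DF = P = 9647/10000 ≈ 0.964700
step 3 [3y] zero: DF = P = 2303/2500 ≈ 0.921200
step 4 [4y] bond c/1=21/400: DF=(4406077/4000000 − 21/400·(0.984400+0.964700+0.921200))/(1+21/400) = 4517/5000 ≈ 0.903400
step 5 [5y] zero: DF = P = 4279/5000 ≈ 0.855800

1 1 2461/2500
2 2 9647/10000
3 3 2303/2500
4 4 4517/5000
5 5 4279/5000
s(4y) = (1/(4517/5000) − 1)/(4) = 483/18068 ≈ 2.6732%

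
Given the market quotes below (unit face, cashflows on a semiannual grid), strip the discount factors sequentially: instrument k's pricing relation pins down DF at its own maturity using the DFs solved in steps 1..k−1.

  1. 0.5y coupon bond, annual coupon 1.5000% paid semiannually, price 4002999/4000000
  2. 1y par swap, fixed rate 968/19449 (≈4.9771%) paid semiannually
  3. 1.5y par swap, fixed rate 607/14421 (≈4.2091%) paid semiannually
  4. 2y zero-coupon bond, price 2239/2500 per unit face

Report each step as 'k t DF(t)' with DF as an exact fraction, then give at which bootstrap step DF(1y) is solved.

step 1 [0.5y] bond c/2=3/400: DF=(4002999/4000000 − 3/400·(0))/(1+3/400) = 9933/10000 ≈ 0.993300
step 2 [1y] swap r/2=484/19449: DF=(1 − 484/19449·(0.993300))/(1+484/19449) = 2379/2500 ≈ 0.951600
step 3 [1.5y] swap r/2=607/28842: DF=(1 − 607/28842·(0.993300+0.951600))/(1+607/28842) = 9393/10000 ≈ 0.939300
step 4 [2y] zero: DF = P = 2239/2500 ≈ 0.895600

1 1/2 9933/10000
2 1 2379/2500
3 3/2 9393/10000
4 2 2239/2500
DF(1y) is solved at step 2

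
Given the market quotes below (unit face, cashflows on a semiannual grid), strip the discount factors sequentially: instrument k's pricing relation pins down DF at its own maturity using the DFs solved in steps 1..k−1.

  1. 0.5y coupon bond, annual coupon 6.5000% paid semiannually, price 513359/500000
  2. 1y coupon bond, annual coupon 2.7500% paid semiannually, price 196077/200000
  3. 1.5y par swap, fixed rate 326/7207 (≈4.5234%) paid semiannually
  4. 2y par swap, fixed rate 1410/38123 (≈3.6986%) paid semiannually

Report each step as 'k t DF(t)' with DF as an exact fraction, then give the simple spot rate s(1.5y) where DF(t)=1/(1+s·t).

step 1 [0.5y] bond c/2=13/400: DF=(513359/500000 − 13/400·(0))/(1+13/400) = 1243/1250 ≈ 0.994400
step 2 [1y] bond c/2=11/800: DF=(196077/200000 − 11/800·(0.994400))/(1+11/800) = 596/625 ≈ 0.953600
step 3 [1.5y] swap r/2=163/7207: DF=(1 − 163/7207·(0.994400+0.953600))/(1+163/7207) = 2337/2500 ≈ 0.934800
step 4 [2y] swap r/2=705/38123: DF=(1 − 705/38123·(0.994400+0.953600+0.934800))/(1+705/38123) = 1859/2000 ≈ 0.929500

1 1/2 1243/1250
2 1 596/625
3 3/2 2337/2500
4 2 1859/2000
s(1.5y) = (1/(2337/2500) − 1)/(3/2) = 326/7011 ≈ 4.6498%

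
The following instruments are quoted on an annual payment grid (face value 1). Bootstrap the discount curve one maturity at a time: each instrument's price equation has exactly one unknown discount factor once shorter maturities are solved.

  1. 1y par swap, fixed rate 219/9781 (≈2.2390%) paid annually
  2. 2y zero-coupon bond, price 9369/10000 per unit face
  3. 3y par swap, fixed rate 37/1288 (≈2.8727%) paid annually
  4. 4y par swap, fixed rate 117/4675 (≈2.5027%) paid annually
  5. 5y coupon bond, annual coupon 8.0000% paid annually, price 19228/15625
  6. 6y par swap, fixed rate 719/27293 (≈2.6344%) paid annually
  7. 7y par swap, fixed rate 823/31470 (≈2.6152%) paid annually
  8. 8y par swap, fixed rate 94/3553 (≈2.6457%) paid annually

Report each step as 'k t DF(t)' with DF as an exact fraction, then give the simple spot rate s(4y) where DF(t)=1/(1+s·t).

1 1 9781/10000
2 2 9369/10000
3 3 4593/5000
4 4 1133/1250
5 5 539/625
6 6 4281/5000
7 7 4177/5000
8 8 203/250
s(4y) = (1/(1133/1250) − 1)/(4) = 117/4532 ≈ 2.5816%

step 1 [1y] swap r/1=219/9781: DF=(1 − 219/9781·(0))/(1+219/9781) = 9781/10000 ≈ 0.978100
step 2 [2y] zero: DF = P = 9369/10000 ≈ 0.936900
step 3 [3y] swap r/1=37/1288: DF=(1 − 37/1288·(0.978100+0.936900))/(1+37/1288) = 4593/5000 ≈ 0.918600
step 4 [4y] swap r/1=117/4675: DF=(1 − 117/4675·(0.978100+0.936900+0.918600))/(1+117/4675) = 1133/1250 ≈ 0.906400
step 5 [5y] bond c/1=2/25: DF=(19228/15625 − 2/25·(0.978100+0.936900+0.918600+0.906400))/(1+2/25) = 539/625 ≈ 0.862400
step 6 [6y] swap r/1=719/27293: DF=(1 − 719/27293·(0.978100+0.936900+0.918600+0.906400+0.862400))/(1+719/27293) = 4281/5000 ≈ 0.856200
step 7 [7y] swap r/1=823/31470: DF=(1 − 823/31470·(0.978100+0.936900+0.918600+0.906400+0.862400+0.856200))/(1+823/31470) = 4177/5000 ≈ 0.835400
step 8 [8y] swap r/1=94/3553: DF=(1 − 94/3553·(0.978100+0.936900+0.918600+0.906400+0.862400+0.856200+0.835400))/(1+94/3553) = 203/250 ≈ 0.812000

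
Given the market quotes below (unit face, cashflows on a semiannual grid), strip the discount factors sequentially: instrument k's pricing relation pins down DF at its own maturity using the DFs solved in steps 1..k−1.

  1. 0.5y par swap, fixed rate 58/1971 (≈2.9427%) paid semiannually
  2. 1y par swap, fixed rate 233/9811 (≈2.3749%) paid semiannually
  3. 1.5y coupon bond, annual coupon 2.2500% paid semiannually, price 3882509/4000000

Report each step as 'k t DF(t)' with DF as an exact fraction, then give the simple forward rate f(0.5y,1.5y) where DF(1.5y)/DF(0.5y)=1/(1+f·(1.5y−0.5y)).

step 1 [0.5y] swap r/2=29/1971: DF=(1 − 29/1971·(0))/(1+29/1971) = 1971/2000 ≈ 0.985500
step 2 [1y] swap r/2=233/19622: DF=(1 − 233/19622·(0.985500))/(1+233/19622) = 9767/10000 ≈ 0.976700
step 3 [1.5y] bond c/2=9/800: DF=(3882509/4000000 − 9/800·(0.985500+0.976700))/(1+9/800) = 469/500 ≈ 0.938000

1 1/2 1971/2000
2 1 9767/10000
3 3/2 469/500
f(0.5y,1.5y) = ((1971/2000)/(469/500) − 1)/(1) = 95/1876 ≈ 5.0640%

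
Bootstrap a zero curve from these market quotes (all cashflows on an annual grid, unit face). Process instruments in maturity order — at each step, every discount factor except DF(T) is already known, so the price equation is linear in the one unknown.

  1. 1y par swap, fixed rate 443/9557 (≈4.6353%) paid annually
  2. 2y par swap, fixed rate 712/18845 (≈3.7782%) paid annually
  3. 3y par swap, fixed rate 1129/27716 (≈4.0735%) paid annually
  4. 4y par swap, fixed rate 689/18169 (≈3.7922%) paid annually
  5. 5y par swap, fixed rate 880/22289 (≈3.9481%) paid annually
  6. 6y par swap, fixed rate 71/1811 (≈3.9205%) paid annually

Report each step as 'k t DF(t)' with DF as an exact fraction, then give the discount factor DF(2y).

step 1 [1y] swap r/1=443/9557: DF=(1 − 443/9557·(0))/(1+443/9557) = 9557/10000 ≈ 0.955700
step 2 [2y] swap r/1=712/18845: DF=(1 − 712/18845·(0.955700))/(1+712/18845) = 1161/1250 ≈ 0.928800
step 3 [3y] swap r/1=1129/27716: DF=(1 − 1129/27716·(0.955700+0.928800))/(1+1129/27716) = 8871/10000 ≈ 0.887100
step 4 [4y] swap r/1=689/18169: DF=(1 − 689/18169·(0.955700+0.928800+0.887100))/(1+689/18169) = 4311/5000 ≈ 0.862200
step 5 [5y] swap r/1=880/22289: DF=(1 − 880/22289·(0.955700+0.928800+0.887100+0.862200))/(1+880/22289) = 103/125 ≈ 0.824000
step 6 [6y] swap r/1=71/1811: DF=(1 − 71/1811·(0.955700+0.928800+0.887100+0.862200+0.824000))/(1+71/1811) = 7941/10000 ≈ 0.794100

1 1 9557/10000
2 2 1161/1250
3 3 8871/10000
4 4 4311/5000
5 5 103/125
6 6 7941/10000
DF(2y) = 1161/1250 ≈ 0.928800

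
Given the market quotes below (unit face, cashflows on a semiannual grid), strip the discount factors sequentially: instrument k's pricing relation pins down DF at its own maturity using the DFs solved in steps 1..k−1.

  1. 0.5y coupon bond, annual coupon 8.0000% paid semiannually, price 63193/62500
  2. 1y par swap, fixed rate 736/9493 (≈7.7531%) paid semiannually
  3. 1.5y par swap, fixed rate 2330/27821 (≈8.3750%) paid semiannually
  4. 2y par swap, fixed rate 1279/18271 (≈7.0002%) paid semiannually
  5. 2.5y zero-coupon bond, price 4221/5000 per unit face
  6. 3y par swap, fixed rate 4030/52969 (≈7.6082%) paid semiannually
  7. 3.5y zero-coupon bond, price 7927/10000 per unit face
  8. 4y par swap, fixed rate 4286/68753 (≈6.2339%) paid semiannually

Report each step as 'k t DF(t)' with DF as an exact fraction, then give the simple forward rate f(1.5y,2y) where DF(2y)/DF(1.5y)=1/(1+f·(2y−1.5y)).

1 1/2 4861/5000
2 1 579/625
3 3/2 1767/2000
4 2 8721/10000
5 5/2 4221/5000
6 3 1597/2000
7 7/2 7927/10000
8 4 7857/10000
f(1.5y,2y) = ((1767/2000)/(8721/10000) − 1)/(1/2) = 4/153 ≈ 2.6144%

step 1 [0.5y] bond c/2=1/25: DF=(63193/62500 − 1/25·(0))/(1+1/25) = 4861/5000 ≈ 0.972200
step 2 [1y] swap r/2=368/9493: DF=(1 − 368/9493·(0.972200))/(1+368/9493) = 579/625 ≈ 0.926400
step 3 [1.5y] swap r/2=1165/27821: DF=(1 − 1165/27821·(0.972200+0.926400))/(1+1165/27821) = 1767/2000 ≈ 0.883500
step 4 [2y] swap r/2=1279/36542: DF=(1 − 1279/36542·(0.972200+0.926400+0.883500))/(1+1279/36542) = 8721/10000 ≈ 0.872100
step 5 [2.5y] zero: DF = P = 4221/5000 ≈ 0.844200
step 6 [3y] swap r/2=2015/52969: DF=(1 − 2015/52969·(0.972200+0.926400+0.883500+0.872100+0.844200))/(1+2015/52969) = 1597/2000 ≈ 0.798500
step 7 [3.5y] zero: DF = P = 7927/10000 ≈ 0.792700
step 8 [4y] swap r/2=2143/68753: DF=(1 − 2143/68753·(0.972200+0.926400+0.883500+0.872100+0.844200+0.798500+0.792700))/(1+2143/68753) = 7857/10000 ≈ 0.785700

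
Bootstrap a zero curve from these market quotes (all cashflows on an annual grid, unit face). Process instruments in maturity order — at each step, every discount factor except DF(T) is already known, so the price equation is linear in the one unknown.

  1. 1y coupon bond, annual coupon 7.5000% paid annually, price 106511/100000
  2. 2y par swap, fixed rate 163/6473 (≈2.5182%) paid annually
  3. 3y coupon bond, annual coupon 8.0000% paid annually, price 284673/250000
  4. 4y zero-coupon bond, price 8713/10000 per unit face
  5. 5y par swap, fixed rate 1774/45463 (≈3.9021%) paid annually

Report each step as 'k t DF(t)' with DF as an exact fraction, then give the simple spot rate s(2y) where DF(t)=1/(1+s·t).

1 1 2477/2500
2 2 9511/10000
3 3 1821/2000
4 4 8713/10000
5 5 4113/5000
s(2y) = (1/(9511/10000) − 1)/(2) = 489/19022 ≈ 2.5707%

step 1 [1y] bond c/1=3/40: DF=(106511/100000 − 3/40·(0))/(1+3/40) = 2477/2500 ≈ 0.990800
step 2 [2y] swap r/1=163/6473: DF=(1 − 163/6473·(0.990800))/(1+163/6473) = 9511/10000 ≈ 0.951100
step 3 [3y] bond c/1=2/25: DF=(284673/250000 − 2/25·(0.990800+0.951100))/(1+2/25) = 1821/2000 ≈ 0.910500
step 4 [4y] zero: DF = P = 8713/10000 ≈ 0.871300
step 5 [5y] swap r/1=1774/45463: DF=(1 − 1774/45463·(0.990800+0.951100+0.910500+0.871300))/(1+1774/45463) = 4113/5000 ≈ 0.822600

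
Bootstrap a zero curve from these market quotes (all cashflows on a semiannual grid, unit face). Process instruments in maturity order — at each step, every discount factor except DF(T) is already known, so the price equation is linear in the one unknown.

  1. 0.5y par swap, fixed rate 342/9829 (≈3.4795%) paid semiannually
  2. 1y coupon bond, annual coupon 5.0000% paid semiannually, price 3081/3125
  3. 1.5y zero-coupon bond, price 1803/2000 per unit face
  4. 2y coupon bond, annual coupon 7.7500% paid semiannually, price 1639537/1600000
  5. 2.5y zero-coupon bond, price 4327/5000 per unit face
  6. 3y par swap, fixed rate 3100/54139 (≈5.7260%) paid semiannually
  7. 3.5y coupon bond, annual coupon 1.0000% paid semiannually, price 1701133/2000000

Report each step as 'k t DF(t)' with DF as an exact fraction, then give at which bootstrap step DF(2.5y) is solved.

step 1 [0.5y] swap r/2=171/9829: DF=(1 − 171/9829·(0))/(1+171/9829) = 9829/10000 ≈ 0.982900
step 2 [1y] bond c/2=1/40: DF=(3081/3125 − 1/40·(0.982900))/(1+1/40) = 9379/10000 ≈ 0.937900
step 3 [1.5y] zero: DF = P = 1803/2000 ≈ 0.901500
step 4 [2y] bond c/2=31/800: DF=(1639537/1600000 − 31/800·(0.982900+0.937900+0.901500))/(1+31/800) = 2203/2500 ≈ 0.881200
step 5 [2.5y] zero: DF = P = 4327/5000 ≈ 0.865400
step 6 [3y] swap r/2=1550/54139: DF=(1 − 1550/54139·(0.982900+0.937900+0.901500+0.881200+0.865400))/(1+1550/54139) = 169/200 ≈ 0.845000
step 7 [3.5y] bond c/2=1/200: DF=(1701133/2000000 − 1/200·(0.982900+0.937900+0.901500+0.881200+0.865400+0.845000))/(1+1/200) = 4097/5000 ≈ 0.819400

1 1/2 9829/10000
2 1 9379/10000
3 3/2 1803/2000
4 2 2203/2500
5 5/2 4327/5000
6 3 169/200
7 7/2 4097/5000
DF(2.5y) is solved at step 5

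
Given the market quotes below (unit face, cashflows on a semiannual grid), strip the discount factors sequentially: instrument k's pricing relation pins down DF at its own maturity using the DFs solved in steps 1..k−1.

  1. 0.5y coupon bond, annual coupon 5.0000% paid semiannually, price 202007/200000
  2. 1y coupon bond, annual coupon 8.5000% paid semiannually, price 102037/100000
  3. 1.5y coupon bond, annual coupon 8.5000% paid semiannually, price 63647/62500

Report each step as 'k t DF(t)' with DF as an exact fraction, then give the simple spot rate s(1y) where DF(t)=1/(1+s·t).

1 1/2 4927/5000
2 1 4693/5000
3 3/2 1123/1250
s(1y) = (1/(4693/5000) − 1)/(1) = 307/4693 ≈ 6.5417%

step 1 [0.5y] bond c/2=1/40: DF=(202007/200000 − 1/40·(0))/(1+1/40) = 4927/5000 ≈ 0.985400
step 2 [1y] bond c/2=17/400: DF=(102037/100000 − 17/400·(0.985400))/(1+17/400) = 4693/5000 ≈ 0.938600
step 3 [1.5y] bond c/2=17/400: DF=(63647/62500 − 17/400·(0.985400+0.938600))/(1+17/400) = 1123/1250 ≈ 0.898400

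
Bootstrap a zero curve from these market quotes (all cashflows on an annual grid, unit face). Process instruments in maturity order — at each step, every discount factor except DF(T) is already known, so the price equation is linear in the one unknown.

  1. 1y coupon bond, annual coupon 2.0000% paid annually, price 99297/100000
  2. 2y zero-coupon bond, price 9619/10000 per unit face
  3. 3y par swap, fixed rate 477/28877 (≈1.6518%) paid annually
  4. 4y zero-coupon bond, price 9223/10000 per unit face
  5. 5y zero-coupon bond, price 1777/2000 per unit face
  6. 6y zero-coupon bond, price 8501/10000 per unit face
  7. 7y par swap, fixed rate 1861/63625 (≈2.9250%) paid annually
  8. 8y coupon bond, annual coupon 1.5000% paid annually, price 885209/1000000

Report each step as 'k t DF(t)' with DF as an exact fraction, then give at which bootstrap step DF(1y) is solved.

1 1 1947/2000
2 2 9619/10000
3 3 9523/10000
4 4 9223/10000
5 5 1777/2000
6 6 8501/10000
7 7 8139/10000
8 8 7781/10000
DF(1y) is solved at step 1

step 1 [1y] bond c/1=1/50: DF=(99297/100000 − 1/50·(0))/(1+1/50) = 1947/2000 ≈ 0.973500
step 2 [2y] zero: DF = P = 9619/10000 ≈ 0.961900
step 3 [3y] swap r/1=477/28877: DF=(1 − 477/28877·(0.973500+0.961900))/(1+477/28877) = 9523/10000 ≈ 0.952300
step 4 [4y] zero: DF = P = 9223/10000 ≈ 0.922300
step 5 [5y] zero: DF = P = 1777/2000 ≈ 0.888500
step 6 [6y] zero: DF = P = 8501/10000 ≈ 0.850100
step 7 [7y] swap r/1=1861/63625: DF=(1 − 1861/63625·(0.973500+0.961900+0.952300+0.922300+0.888500+0.850100))/(1+1861/63625) = 8139/10000 ≈ 0.813900
step 8 [8y] bond c/1=3/200: DF=(885209/1000000 − 3/200·(0.973500+0.961900+0.952300+0.922300+0.888500+0.850100+0.813900))/(1+3/200) = 7781/10000 ≈ 0.778100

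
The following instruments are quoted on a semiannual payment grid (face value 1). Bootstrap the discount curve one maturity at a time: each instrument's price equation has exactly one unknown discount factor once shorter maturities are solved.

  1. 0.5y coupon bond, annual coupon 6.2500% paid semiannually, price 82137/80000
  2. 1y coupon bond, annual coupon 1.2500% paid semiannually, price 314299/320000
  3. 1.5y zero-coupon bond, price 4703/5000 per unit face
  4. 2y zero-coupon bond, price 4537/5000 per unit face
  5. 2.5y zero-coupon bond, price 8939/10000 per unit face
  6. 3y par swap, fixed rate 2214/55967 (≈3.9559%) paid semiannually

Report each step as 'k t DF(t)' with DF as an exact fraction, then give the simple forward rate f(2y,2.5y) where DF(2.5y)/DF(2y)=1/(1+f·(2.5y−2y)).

1 1/2 2489/2500
2 1 9699/10000
3 3/2 4703/5000
4 2 4537/5000
5 5/2 8939/10000
6 3 8893/10000
f(2y,2.5y) = ((4537/5000)/(8939/10000) − 1)/(1/2) = 270/8939 ≈ 3.0205%

step 1 [0.5y] bond c/2=1/32: DF=(82137/80000 − 1/32·(0))/(1+1/32) = 2489/2500 ≈ 0.995600
step 2 [1y] bond c/2=1/160: DF=(314299/320000 − 1/160·(0.995600))/(1+1/160) = 9699/10000 ≈ 0.969900
step 3 [1.5y] zero: DF = P = 4703/5000 ≈ 0.940600
step 4 [2y] zero: DF = P = 4537/5000 ≈ 0.907400
step 5 [2.5y] zero: DF = P = 8939/10000 ≈ 0.893900
step 6 [3y] swap r/2=1107/55967: DF=(1 − 1107/55967·(0.995600+0.969900+0.940600+0.907400+0.893900))/(1+1107/55967) = 8893/10000 ≈ 0.889300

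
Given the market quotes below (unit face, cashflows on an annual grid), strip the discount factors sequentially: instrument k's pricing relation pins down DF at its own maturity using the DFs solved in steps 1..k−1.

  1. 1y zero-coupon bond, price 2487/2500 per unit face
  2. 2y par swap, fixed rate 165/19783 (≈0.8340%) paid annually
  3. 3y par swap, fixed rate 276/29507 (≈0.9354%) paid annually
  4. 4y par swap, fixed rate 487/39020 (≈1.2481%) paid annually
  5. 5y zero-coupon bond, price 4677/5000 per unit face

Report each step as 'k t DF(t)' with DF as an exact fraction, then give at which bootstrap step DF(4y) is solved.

1 1 2487/2500
2 2 1967/2000
3 3 2431/2500
4 4 9513/10000
5 5 4677/5000
DF(4y) is solved at step 4

step 1 [1y] zero: DF = P = 2487/2500 ≈ 0.994800
step 2 [2y] swap r/1=165/19783: DF=(1 − 165/19783·(0.994800))/(1+165/19783) = 1967/2000 ≈ 0.983500
step 3 [3y] swap r/1=276/29507: DF=(1 − 276/29507·(0.994800+0.983500))/(1+276/29507) = 2431/2500 ≈ 0.972400
step 4 [4y] swap r/1=487/39020: DF=(1 − 487/39020·(0.994800+0.983500+0.972400))/(1+487/39020) = 9513/10000 ≈ 0.951300
step 5 [5y] zero: DF = P = 4677/5000 ≈ 0.935400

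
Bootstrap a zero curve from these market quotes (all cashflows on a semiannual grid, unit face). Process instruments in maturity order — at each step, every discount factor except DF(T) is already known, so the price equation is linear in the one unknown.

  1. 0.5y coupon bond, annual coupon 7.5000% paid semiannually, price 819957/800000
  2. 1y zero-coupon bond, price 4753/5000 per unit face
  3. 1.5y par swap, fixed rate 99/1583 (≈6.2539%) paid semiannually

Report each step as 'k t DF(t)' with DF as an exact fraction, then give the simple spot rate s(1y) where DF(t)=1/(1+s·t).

step 1 [0.5y] bond c/2=3/80: DF=(819957/800000 − 3/80·(0))/(1+3/80) = 9879/10000 ≈ 0.987900
step 2 [1y] zero: DF = P = 4753/5000 ≈ 0.950600
step 3 [1.5y] swap r/2=99/3166: DF=(1 − 99/3166·(0.987900+0.950600))/(1+99/3166) = 9109/10000 ≈ 0.910900

1 1/2 9879/10000
2 1 4753/5000
3 3/2 9109/10000
s(1y) = (1/(4753/5000) − 1)/(1) = 247/4753 ≈ 5.1967%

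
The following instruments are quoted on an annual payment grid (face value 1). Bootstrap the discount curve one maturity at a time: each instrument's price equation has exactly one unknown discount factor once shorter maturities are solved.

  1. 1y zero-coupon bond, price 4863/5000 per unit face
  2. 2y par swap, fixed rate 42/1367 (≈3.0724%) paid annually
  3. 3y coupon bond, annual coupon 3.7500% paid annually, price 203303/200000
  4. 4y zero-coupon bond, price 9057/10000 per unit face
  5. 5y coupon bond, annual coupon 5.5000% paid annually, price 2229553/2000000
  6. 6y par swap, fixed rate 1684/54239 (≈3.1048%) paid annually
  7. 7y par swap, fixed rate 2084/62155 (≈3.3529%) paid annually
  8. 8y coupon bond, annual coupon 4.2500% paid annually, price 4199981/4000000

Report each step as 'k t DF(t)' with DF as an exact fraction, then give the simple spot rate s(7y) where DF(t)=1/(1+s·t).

1 1 4863/5000
2 2 2353/2500
3 3 4553/5000
4 4 9057/10000
5 5 4311/5000
6 6 2079/2500
7 7 1979/2500
8 8 3769/5000
s(7y) = (1/(1979/2500) − 1)/(7) = 521/13853 ≈ 3.7609%

step 1 [1y] zero: DF = P = 4863/5000 ≈ 0.972600
step 2 [2y] swap r/1=42/1367: DF=(1 − 42/1367·(0.972600))/(1+42/1367) = 2353/2500 ≈ 0.941200
step 3 [3y] bond c/1=3/80: DF=(203303/200000 − 3/80·(0.972600+0.941200))/(1+3/80) = 4553/5000 ≈ 0.910600
step 4 [4y] zero: DF = P = 9057/10000 ≈ 0.905700
step 5 [5y] bond c/1=11/200: DF=(2229553/2000000 − 11/200·(0.972600+0.941200+0.910600+0.905700))/(1+11/200) = 4311/5000 ≈ 0.862200
step 6 [6y] swap r/1=1684/54239: DF=(1 − 1684/54239·(0.972600+0.941200+0.910600+0.905700+0.862200))/(1+1684/54239) = 2079/2500 ≈ 0.831600
step 7 [7y] swap r/1=2084/62155: DF=(1 − 2084/62155·(0.972600+0.941200+0.910600+0.905700+0.862200+0.831600))/(1+2084/62155) = 1979/2500 ≈ 0.791600
step 8 [8y] bond c/1=17/400: DF=(4199981/4000000 − 17/400·(0.972600+0.941200+0.910600+0.905700+0.862200+0.831600+0.791600))/(1+17/400) = 3769/5000 ≈ 0.753800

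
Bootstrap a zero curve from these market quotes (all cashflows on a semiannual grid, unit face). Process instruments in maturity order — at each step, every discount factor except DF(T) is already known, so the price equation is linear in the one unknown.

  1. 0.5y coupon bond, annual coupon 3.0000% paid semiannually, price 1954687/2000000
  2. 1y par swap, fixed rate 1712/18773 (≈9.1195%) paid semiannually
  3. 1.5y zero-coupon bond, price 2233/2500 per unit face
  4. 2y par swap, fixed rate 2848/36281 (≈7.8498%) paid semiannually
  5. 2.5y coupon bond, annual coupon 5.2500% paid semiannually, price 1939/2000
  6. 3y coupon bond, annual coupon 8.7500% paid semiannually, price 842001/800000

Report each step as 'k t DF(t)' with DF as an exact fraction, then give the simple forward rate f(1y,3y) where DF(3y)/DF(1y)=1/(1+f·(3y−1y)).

step 1 [0.5y] bond c/2=3/200: DF=(1954687/2000000 − 3/200·(0))/(1+3/200) = 9629/10000 ≈ 0.962900
step 2 [1y] swap r/2=856/18773: DF=(1 − 856/18773·(0.962900))/(1+856/18773) = 1143/1250 ≈ 0.914400
step 3 [1.5y] zero: DF = P = 2233/2500 ≈ 0.893200
step 4 [2y] swap r/2=1424/36281: DF=(1 − 1424/36281·(0.962900+0.914400+0.893200))/(1+1424/36281) = 536/625 ≈ 0.857600
step 5 [2.5y] bond c/2=21/800: DF=(1939/2000 − 21/800·(0.962900+0.914400+0.893200+0.857600))/(1+21/800) = 8519/10000 ≈ 0.851900
step 6 [3y] bond c/2=7/160: DF=(842001/800000 − 7/160·(0.962900+0.914400+0.893200+0.857600+0.851900))/(1+7/160) = 4103/5000 ≈ 0.820600

1 1/2 9629/10000
2 1 1143/1250
3 3/2 2233/2500
4 2 536/625
5 5/2 8519/10000
6 3 4103/5000
f(1y,3y) = ((1143/1250)/(4103/5000) − 1)/(2) = 469/8206 ≈ 5.7153%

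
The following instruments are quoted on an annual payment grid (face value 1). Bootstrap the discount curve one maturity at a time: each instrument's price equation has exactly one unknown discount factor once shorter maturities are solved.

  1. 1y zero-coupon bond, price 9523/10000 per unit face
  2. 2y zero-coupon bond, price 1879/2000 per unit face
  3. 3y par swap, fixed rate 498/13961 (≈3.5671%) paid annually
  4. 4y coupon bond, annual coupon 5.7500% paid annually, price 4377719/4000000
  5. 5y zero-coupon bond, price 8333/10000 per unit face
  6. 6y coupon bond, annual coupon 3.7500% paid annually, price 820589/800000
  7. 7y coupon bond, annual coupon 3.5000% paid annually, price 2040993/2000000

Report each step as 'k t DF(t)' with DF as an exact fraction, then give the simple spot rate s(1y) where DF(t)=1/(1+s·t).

1 1 9523/10000
2 2 1879/2000
3 3 2251/2500
4 4 8831/10000
5 5 8333/10000
6 6 8257/10000
7 7 1007/1250
s(1y) = (1/(9523/10000) − 1)/(1) = 477/9523 ≈ 5.0089%

step 1 [1y] zero: DF = P = 9523/10000 ≈ 0.952300
step 2 [2y] zero: DF = P = 1879/2000 ≈ 0.939500
step 3 [3y] swap r/1=498/13961: DF=(1 − 498/13961·(0.952300+0.939500))/(1+498/13961) = 2251/2500 ≈ 0.900400
step 4 [4y] bond c/1=23/400: DF=(4377719/4000000 − 23/400·(0.952300+0.939500+0.900400))/(1+23/400) = 8831/10000 ≈ 0.883100
step 5 [5y] zero: DF = P = 8333/10000 ≈ 0.833300
step 6 [6y] bond c/1=3/80: DF=(820589/800000 − 3/80·(0.952300+0.939500+0.900400+0.883100+0.833300))/(1+3/80) = 8257/10000 ≈ 0.825700
step 7 [7y] bond c/1=7/200: DF=(2040993/2000000 − 7/200·(0.952300+0.939500+0.900400+0.883100+0.833300+0.825700))/(1+7/200) = 1007/1250 ≈ 0.805600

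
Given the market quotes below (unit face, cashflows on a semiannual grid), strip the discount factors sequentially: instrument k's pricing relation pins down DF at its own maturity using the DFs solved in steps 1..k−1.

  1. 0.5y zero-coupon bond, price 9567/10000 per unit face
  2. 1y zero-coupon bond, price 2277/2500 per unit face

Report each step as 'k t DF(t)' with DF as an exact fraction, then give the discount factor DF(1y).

step 1 [0.5y] zero: DF = P = 9567/10000 ≈ 0.956700
step 2 [1y] zero: DF = P = 2277/2500 ≈ 0.910800

1 1/2 9567/10000
2 1 2277/2500
DF(1y) = 2277/2500 ≈ 0.910800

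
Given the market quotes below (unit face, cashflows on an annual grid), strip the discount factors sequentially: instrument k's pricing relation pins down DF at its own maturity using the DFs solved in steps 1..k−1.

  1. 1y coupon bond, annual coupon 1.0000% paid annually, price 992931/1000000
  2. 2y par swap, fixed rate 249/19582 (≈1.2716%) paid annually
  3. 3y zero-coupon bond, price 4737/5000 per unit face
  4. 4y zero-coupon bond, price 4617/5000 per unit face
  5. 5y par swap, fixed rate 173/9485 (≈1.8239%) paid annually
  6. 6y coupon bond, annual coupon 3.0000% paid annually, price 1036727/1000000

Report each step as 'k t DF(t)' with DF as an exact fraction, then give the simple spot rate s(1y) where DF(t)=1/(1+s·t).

step 1 [1y] bond c/1=1/100: DF=(992931/1000000 − 1/100·(0))/(1+1/100) = 9831/10000 ≈ 0.983100
step 2 [2y] swap r/1=249/19582: DF=(1 − 249/19582·(0.983100))/(1+249/19582) = 9751/10000 ≈ 0.975100
step 3 [3y] zero: DF = P = 4737/5000 ≈ 0.947400
step 4 [4y] zero: DF = P = 4617/5000 ≈ 0.923400
step 5 [5y] swap r/1=173/9485: DF=(1 − 173/9485·(0.983100+0.975100+0.947400+0.923400))/(1+173/9485) = 1827/2000 ≈ 0.913500
step 6 [6y] bond c/1=3/100: DF=(1036727/1000000 − 3/100·(0.983100+0.975100+0.947400+0.923400+0.913500))/(1+3/100) = 2171/2500 ≈ 0.868400

1 1 9831/10000
2 2 9751/10000
3 3 4737/5000
4 4 4617/5000
5 5 1827/2000
6 6 2171/2500
s(1y) = (1/(9831/10000) − 1)/(1) = 169/9831 ≈ 1.7191%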